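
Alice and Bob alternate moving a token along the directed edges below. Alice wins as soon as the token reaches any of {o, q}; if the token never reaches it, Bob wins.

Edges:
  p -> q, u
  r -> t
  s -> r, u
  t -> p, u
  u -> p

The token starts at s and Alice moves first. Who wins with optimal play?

Track states (vertex, player-to-move).
A0 = {(o,Alice), (o,Bob), (q,Alice), (q,Bob)}
A1: add {(p,Alice)}.
A2: add {(u,Bob)}.
A3: add {(s,Alice), (t,Alice)}.
(s,Alice) ∈ A3 ⇒ Alice forces the target.

Alice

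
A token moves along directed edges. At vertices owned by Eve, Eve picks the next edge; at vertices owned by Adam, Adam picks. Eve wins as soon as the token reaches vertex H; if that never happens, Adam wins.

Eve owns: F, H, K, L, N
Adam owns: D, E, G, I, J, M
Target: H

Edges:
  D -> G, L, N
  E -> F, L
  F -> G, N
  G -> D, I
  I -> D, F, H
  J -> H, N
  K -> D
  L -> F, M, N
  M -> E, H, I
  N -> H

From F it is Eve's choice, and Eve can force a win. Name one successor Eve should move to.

A0 = {H}
A1: add {N} — N (Eve) has N→H.
A2: add {F, J, L} — F (Eve) has F→N; J (Adam): all of {H, N} already in; L (Eve) has L→N.
A3: add {E} — E (Adam): all of {F, L} already in.
A4 = A3; e.g. D (Adam) can still go to G. Fixed point.
From F, successor N is in the attractor (rank 1); the other successor G is not.

N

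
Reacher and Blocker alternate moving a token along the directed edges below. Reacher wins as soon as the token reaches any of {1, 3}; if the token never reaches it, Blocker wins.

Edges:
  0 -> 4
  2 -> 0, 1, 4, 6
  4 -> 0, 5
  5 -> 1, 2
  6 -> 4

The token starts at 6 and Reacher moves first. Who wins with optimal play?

Blocker

Track states (vertex, player-to-move).
A0 = {(1,Reacher), (1,Blocker), (3,Reacher), (3,Blocker)}
A1: add {(2,Reacher), (5,Reacher)}.
A2: add {(5,Blocker)}.
A3: add {(4,Reacher)}.
A4: add {(0,Blocker), (6,Blocker)}.
A5 = A4; e.g. (0,Reacher) stays out. (6,Reacher) never enters ⇒ Blocker avoids the target.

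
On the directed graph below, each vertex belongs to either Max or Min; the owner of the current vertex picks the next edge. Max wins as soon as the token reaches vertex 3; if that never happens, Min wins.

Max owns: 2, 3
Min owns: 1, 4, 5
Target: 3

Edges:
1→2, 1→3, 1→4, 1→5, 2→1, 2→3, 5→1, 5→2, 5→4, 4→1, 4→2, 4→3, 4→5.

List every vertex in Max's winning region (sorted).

2, 3

A0 = {3}
A1: add {2} — 2 (Max) has 2→3.
A2 = A1; e.g. 1 (Min) can still go to 4. Fixed point.
Max's winning region = {2, 3}.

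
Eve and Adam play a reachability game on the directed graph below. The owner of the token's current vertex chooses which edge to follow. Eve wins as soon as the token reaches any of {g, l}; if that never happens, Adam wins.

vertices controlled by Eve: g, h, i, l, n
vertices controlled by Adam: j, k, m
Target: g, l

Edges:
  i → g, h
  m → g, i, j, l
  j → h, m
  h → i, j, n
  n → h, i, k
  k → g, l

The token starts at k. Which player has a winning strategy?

Eve

A0 = {g, l}
A1: add {i, k} — i (Eve) has i→g; k (Adam): all of {g, l} already in.
k ∈ A1, so Eve can force the target.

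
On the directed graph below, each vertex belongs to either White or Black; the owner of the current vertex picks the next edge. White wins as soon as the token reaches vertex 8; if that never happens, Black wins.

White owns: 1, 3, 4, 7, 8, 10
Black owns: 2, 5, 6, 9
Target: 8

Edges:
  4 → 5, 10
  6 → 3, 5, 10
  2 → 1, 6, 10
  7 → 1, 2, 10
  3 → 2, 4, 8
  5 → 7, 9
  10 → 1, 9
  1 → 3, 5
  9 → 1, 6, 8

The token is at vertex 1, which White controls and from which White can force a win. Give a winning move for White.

3

A0 = {8}
A1: add {3} — 3 (White) has 3→8.
A2: add {1} — 1 (White) has 1→3.
A3: add {7, 10} — 7 (White) has 7→1; 10 (White) has 10→1.
A4: add {4} — 4 (White) has 4→10.
A5 = A4; e.g. 2 (Black) can still go to 6. Fixed point.
From 1, successor 3 is in the attractor (rank 1); the other successor 5 is not.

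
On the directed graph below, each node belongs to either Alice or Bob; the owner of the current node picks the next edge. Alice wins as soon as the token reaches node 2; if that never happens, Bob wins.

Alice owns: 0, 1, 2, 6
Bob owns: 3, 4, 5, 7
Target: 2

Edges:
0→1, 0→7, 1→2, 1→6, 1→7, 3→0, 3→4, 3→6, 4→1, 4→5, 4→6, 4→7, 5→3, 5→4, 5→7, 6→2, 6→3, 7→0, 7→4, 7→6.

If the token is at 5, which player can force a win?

Bob

A0 = {2}
A1: add {1, 6} — 1 (Alice) has 1→2; 6 (Alice) has 6→2.
A2: add {0} — 0 (Alice) has 0→1.
A3 = A2; e.g. 3 (Bob) can still go to 4. Fixed point.
5 never enters the attractor, so Bob can avoid the target forever.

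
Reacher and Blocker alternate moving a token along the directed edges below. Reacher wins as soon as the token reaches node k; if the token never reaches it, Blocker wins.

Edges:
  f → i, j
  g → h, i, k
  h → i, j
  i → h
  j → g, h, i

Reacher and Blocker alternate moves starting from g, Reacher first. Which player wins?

Reacher

Track states (vertex, player-to-move).
A0 = {(k,Reacher), (k,Blocker)}
A1: add {(g,Reacher)}.
(g,Reacher) ∈ A1 ⇒ Reacher forces the target.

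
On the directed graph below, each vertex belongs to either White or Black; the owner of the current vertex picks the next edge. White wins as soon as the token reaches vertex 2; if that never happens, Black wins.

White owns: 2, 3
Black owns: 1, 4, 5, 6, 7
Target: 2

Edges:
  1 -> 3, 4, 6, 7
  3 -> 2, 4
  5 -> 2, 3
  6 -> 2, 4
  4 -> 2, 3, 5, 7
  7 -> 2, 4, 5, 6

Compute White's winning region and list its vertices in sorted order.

2, 3, 5

A0 = {2}
A1: add {3} — 3 (White) has 3→2.
A2: add {5} — 5 (Black): all of {2, 3} already in.
A3 = A2; e.g. 1 (Black) can still go to 4. Fixed point.
White's winning region = {2, 3, 5}.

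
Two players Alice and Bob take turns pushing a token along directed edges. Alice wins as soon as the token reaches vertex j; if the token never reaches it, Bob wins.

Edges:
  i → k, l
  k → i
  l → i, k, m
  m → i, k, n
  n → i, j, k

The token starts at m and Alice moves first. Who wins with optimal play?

Track states (vertex, player-to-move).
A0 = {(j,Alice), (j,Bob)}
A1: add {(n,Alice)}.
A2 = A1; e.g. (i,Alice) stays out. (m,Alice) never enters ⇒ Bob avoids the target.

Bob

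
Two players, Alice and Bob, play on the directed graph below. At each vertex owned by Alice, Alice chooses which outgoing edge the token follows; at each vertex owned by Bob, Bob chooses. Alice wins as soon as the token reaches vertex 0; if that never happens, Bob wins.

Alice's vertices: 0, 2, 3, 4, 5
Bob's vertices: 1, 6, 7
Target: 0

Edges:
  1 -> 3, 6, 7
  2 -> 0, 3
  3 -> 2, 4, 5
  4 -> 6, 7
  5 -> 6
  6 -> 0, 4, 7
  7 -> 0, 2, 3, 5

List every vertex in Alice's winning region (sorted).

0, 2, 3

A0 = {0}
A1: add {2} — 2 (Alice) has 2→0.
A2: add {3} — 3 (Alice) has 3→2.
A3 = A2; e.g. 1 (Bob) can still go to 6. Fixed point.
Alice's winning region = {0, 2, 3}.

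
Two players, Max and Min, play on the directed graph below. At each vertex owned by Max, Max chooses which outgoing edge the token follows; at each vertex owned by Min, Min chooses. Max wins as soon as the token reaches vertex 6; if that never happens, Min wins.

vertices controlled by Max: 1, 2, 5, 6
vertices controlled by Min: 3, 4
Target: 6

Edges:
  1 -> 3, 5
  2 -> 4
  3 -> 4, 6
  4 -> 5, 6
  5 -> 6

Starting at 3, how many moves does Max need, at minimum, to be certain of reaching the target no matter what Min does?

3

A0 = {6}
A1: add {5} — 5 (Max) has 5→6.
A2: add {1, 4} — 1 (Max) has 1→5; 4 (Min): all of {5, 6} already in.
A3: add {2, 3} — 2 (Max) has 2→4; 3 (Min): all of {4, 6} already in.
A3 = all vertices. Fixed point.
3 enters the attractor at level 3, so Max can force the target in 3 moves from there.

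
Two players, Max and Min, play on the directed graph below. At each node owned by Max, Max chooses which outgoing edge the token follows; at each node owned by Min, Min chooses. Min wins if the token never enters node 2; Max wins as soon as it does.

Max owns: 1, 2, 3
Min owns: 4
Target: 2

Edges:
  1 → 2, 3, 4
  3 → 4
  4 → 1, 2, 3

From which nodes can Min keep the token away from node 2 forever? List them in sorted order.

3, 4

A0 = {2}
A1: add {1} — 1 (Max) has 1→2.
A2 = A1; e.g. 3 (Max) has no edge into A1. Fixed point.
Max's attractor = {1, 2}; Min avoids the target exactly from the complement.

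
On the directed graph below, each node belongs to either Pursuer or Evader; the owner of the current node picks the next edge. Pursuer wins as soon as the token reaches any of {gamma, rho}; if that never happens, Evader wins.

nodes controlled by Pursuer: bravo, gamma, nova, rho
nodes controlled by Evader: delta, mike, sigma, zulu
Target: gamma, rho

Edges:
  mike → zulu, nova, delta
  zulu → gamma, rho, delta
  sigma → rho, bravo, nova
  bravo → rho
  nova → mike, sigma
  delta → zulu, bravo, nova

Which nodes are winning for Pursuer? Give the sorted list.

A0 = {gamma, rho}
A1: add {bravo} — bravo (Pursuer) has bravo→rho.
A2 = A1; e.g. mike (Evader) can still go to zulu. Fixed point.
Pursuer's winning region = {bravo, gamma, rho}.

bravo, gamma, rho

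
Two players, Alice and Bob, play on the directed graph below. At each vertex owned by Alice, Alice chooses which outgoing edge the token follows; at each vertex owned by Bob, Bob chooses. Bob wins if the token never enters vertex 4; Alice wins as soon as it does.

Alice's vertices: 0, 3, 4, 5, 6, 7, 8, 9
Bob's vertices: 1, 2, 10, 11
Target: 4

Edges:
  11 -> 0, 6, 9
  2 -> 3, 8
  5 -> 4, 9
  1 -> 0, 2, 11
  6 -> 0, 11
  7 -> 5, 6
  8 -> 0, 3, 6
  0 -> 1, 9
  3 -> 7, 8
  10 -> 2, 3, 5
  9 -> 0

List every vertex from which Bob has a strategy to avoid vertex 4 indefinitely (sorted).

0, 1, 6, 9, 11

A0 = {4}
A1: add {5} — 5 (Alice) has 5→4.
A2: add {7} — 7 (Alice) has 7→5.
A3: add {3} — 3 (Alice) has 3→7.
A4: add {8} — 8 (Alice) has 8→3.
A5: add {2} — 2 (Bob): all of {3, 8} already in.
A6: add {10} — 10 (Bob): all of {2, 3, 5} already in.
A7 = A6; e.g. 0 (Alice) has no edge into A6. Fixed point.
Alice's attractor = {2, 3, 4, 5, 7, 8, 10}; Bob avoids the target exactly from the complement.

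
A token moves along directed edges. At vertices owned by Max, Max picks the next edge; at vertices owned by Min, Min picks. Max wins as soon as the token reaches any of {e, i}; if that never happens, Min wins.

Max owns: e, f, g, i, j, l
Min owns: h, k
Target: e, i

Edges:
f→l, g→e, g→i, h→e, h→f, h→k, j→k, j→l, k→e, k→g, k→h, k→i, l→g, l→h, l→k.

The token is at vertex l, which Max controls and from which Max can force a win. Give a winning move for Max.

g

A0 = {e, i}
A1: add {g} — g (Max) has g→e.
A2: add {l} — l (Max) has l→g.
A3: add {f, j} — f (Max) has f→l; j (Max) has j→l.
A4 = A3; e.g. h (Min) can still go to k. Fixed point.
From l, successor g is in the attractor (rank 1); the other successors h, k are not.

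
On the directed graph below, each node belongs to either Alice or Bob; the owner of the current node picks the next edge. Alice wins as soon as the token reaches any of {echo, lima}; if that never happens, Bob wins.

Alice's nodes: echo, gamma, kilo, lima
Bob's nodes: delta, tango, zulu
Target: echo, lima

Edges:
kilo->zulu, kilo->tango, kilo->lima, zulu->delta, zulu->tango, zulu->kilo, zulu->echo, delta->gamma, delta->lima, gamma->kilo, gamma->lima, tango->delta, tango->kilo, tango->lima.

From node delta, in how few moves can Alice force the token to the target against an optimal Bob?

A0 = {echo, lima}
A1: add {gamma, kilo} — kilo (Alice) has kilo→lima; gamma (Alice) has gamma→lima.
A2: add {delta} — delta (Bob): all of {gamma, lima} already in.
delta enters the attractor at level 2, so Alice can force the target in 2 moves from there.

2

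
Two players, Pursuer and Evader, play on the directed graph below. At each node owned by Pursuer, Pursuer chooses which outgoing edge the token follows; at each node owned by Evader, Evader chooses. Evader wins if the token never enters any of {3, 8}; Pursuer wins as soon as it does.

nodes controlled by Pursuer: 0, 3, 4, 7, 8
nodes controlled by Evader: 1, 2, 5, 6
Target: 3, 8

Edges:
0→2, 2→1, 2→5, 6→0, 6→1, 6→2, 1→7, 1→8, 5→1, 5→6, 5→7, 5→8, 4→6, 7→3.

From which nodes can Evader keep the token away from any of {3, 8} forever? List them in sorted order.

0, 2, 4, 5, 6

A0 = {3, 8}
A1: add {7} — 7 (Pursuer) has 7→3.
A2: add {1} — 1 (Evader): all of {7, 8} already in.
A3 = A2; e.g. 0 (Pursuer) has no edge into A2. Fixed point.
Pursuer's attractor = {1, 3, 7, 8}; Evader avoids the target exactly from the complement.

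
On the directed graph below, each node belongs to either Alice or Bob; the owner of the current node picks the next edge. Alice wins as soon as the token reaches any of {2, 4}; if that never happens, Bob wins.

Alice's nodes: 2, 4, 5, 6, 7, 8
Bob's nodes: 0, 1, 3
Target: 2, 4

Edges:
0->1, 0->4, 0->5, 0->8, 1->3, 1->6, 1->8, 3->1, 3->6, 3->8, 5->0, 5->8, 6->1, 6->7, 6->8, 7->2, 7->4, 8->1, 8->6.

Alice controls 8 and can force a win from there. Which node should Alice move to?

A0 = {2, 4}
A1: add {7} — 7 (Alice) has 7→2.
A2: add {6} — 6 (Alice) has 6→7.
A3: add {8} — 8 (Alice) has 8→6.
A4: add {5} — 5 (Alice) has 5→8.
A5 = A4; e.g. 0 (Bob) can still go to 1. Fixed point.
From 8, successor 6 is in the attractor (rank 2); the other successor 1 is not.

6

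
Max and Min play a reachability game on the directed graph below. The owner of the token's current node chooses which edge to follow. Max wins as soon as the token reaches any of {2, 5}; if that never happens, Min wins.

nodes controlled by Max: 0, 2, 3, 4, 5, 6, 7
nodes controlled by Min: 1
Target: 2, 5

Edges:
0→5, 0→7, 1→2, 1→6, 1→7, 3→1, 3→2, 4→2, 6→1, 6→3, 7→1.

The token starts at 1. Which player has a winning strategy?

Min

A0 = {2, 5}
A1: add {0, 3, 4} — 0 (Max) has 0→5; 3 (Max) has 3→2; 4 (Max) has 4→2.
A2: add {6} — 6 (Max) has 6→3.
A3 = A2; e.g. 1 (Min) can still go to 7. Fixed point.
1 never enters the attractor, so Min can avoid the target forever.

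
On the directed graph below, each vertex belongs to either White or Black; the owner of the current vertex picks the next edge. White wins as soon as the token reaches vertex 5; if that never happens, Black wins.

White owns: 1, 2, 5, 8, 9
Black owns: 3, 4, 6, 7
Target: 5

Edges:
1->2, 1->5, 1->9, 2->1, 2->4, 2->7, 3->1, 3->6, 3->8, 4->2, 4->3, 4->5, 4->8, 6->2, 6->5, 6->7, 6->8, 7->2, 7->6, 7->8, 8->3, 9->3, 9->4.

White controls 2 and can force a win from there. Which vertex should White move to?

A0 = {5}
A1: add {1} — 1 (White) has 1→5.
A2: add {2} — 2 (White) has 2→1.
A3 = A2; e.g. 3 (Black) can still go to 6. Fixed point.
From 2, successor 1 is in the attractor (rank 1); the other successors 4, 7 are not.

1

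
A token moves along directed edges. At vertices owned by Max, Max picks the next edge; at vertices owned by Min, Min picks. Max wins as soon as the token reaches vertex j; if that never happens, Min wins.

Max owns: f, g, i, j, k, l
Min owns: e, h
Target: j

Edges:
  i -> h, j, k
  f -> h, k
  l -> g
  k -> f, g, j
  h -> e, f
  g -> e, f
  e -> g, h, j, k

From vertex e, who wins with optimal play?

A0 = {j}
A1: add {i, k} — i (Max) has i→j; k (Max) has k→j.
A2: add {f} — f (Max) has f→k.
A3: add {g} — g (Max) has g→f.
A4: add {l} — l (Max) has l→g.
A5 = A4; e.g. e (Min) can still go to h. Fixed point.
e never enters the attractor, so Min can avoid the target forever.

Min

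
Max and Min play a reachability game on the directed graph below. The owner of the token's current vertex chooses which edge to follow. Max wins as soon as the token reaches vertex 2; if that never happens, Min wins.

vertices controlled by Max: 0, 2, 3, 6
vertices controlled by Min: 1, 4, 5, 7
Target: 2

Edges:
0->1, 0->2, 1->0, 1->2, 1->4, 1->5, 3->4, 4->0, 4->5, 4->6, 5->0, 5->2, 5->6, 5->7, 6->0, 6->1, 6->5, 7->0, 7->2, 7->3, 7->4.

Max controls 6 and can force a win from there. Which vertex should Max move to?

A0 = {2}
A1: add {0} — 0 (Max) has 0→2.
A2: add {6} — 6 (Max) has 6→0.
A3 = A2; e.g. 1 (Min) can still go to 4. Fixed point.
From 6, successor 0 is in the attractor (rank 1); the other successors 1, 5 are not.

0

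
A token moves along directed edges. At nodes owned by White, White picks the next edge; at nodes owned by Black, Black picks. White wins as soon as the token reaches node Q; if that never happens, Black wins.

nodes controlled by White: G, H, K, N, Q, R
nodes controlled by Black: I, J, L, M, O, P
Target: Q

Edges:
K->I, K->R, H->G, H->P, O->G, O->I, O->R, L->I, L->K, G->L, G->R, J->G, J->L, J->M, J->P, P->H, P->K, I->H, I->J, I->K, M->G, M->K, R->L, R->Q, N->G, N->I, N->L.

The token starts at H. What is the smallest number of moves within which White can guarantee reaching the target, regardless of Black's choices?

3

A0 = {Q}
A1: add {R} — R (White) has R→Q.
A2: add {G, K} — G (White) has G→R; K (White) has K→R.
A3: add {H, M, N} — H (White) has H→G; M (Black): all of {G, K} already in; N (White) has N→G.
H enters the attractor at level 3, so White can force the target in 3 moves from there.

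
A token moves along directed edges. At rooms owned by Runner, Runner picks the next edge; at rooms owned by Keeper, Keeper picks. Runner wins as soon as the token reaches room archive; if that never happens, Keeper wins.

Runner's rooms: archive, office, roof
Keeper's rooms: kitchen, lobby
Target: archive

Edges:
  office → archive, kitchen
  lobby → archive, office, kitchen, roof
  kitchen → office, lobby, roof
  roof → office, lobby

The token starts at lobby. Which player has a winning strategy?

A0 = {archive}
A1: add {office} — office (Runner) has office→archive.
A2: add {roof} — roof (Runner) has roof→office.
A3 = A2; e.g. lobby (Keeper) can still go to kitchen. Fixed point.
lobby never enters the attractor, so Keeper can avoid the target forever.

Keeper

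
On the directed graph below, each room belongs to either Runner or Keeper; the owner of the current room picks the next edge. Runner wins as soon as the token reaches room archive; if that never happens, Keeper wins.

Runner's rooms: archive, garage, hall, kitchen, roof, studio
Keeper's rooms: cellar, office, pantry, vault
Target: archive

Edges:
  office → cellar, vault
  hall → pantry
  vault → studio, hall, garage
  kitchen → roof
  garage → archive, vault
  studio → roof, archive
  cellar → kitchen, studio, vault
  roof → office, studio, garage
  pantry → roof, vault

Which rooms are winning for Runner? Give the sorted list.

archive, garage, kitchen, roof, studio

A0 = {archive}
A1: add {garage, studio} — studio (Runner) has studio→archive; garage (Runner) has garage→archive.
A2: add {roof} — roof (Runner) has roof→studio.
A3: add {kitchen} — kitchen (Runner) has kitchen→roof.
A4 = A3; e.g. cellar (Keeper) can still go to vault. Fixed point.
Runner's winning region = {archive, garage, kitchen, roof, studio}.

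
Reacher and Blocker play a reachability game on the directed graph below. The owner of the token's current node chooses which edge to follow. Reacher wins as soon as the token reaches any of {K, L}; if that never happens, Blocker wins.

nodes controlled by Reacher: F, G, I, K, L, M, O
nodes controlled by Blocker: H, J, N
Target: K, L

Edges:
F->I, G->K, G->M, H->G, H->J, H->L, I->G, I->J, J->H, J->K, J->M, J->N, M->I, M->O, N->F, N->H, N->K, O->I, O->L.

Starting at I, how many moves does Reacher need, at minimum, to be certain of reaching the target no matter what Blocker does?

2

A0 = {K, L}
A1: add {G, O} — G (Reacher) has G→K; O (Reacher) has O→L.
A2: add {I, M} — I (Reacher) has I→G; M (Reacher) has M→O.
I enters the attractor at level 2, so Reacher can force the target in 2 moves from there.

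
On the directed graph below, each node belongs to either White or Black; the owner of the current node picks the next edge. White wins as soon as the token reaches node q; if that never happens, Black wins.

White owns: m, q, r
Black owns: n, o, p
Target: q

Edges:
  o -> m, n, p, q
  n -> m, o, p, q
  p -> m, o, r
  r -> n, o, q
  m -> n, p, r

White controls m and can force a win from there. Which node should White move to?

A0 = {q}
A1: add {r} — r (White) has r→q.
A2: add {m} — m (White) has m→r.
A3 = A2; e.g. n (Black) can still go to o. Fixed point.
From m, successor r is in the attractor (rank 1); the other successors n, p are not.

r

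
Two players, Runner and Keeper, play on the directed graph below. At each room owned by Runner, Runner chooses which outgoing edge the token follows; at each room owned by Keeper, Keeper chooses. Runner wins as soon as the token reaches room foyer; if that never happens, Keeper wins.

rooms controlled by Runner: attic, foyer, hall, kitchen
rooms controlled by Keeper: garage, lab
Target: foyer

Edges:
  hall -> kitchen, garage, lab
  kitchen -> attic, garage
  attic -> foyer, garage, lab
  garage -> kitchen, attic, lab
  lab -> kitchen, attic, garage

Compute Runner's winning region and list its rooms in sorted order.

A0 = {foyer}
A1: add {attic} — attic (Runner) has attic→foyer.
A2: add {kitchen} — kitchen (Runner) has kitchen→attic.
A3: add {hall} — hall (Runner) has hall→kitchen.
A4 = A3; e.g. garage (Keeper) can still go to lab. Fixed point.
Runner's winning region = {attic, foyer, hall, kitchen}.

attic, foyer, hall, kitchen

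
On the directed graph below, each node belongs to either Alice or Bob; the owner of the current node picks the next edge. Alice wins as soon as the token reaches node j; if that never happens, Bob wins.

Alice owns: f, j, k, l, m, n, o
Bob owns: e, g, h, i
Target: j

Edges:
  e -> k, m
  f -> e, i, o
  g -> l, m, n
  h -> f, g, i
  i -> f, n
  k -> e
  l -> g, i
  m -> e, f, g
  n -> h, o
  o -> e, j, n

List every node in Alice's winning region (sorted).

A0 = {j}
A1: add {o} — o (Alice) has o→j.
A2: add {f, n} — f (Alice) has f→o; n (Alice) has n→o.
A3: add {i, m} — i (Bob): all of {f, n} already in; m (Alice) has m→f.
A4: add {l} — l (Alice) has l→i.
A5: add {g} — g (Bob): all of {l, m, n} already in.
A6: add {h} — h (Bob): all of {f, g, i} already in.
A7 = A6; e.g. e (Bob) can still go to k. Fixed point.
Alice's winning region = {f, g, h, i, j, l, m, n, o}.

f, g, h, i, j, l, m, n, o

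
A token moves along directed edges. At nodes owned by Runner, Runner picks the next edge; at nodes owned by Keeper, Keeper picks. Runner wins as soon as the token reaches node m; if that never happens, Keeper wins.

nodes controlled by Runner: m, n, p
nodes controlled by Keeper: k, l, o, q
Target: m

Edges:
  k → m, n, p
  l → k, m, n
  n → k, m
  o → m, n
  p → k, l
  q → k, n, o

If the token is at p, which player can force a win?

Keeper

A0 = {m}
A1: add {n} — n (Runner) has n→m.
A2: add {o} — o (Keeper): all of {m, n} already in.
A3 = A2; e.g. k (Keeper) can still go to p. Fixed point.
p never enters the attractor, so Keeper can avoid the target forever.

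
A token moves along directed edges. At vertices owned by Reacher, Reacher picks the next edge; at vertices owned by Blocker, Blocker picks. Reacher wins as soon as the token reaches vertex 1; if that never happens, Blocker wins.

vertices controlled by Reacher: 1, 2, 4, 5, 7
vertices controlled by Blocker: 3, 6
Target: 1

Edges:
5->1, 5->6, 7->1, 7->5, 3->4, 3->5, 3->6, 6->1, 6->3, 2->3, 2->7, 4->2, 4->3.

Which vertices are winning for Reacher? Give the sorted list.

1, 2, 4, 5, 7

A0 = {1}
A1: add {5, 7} — 5 (Reacher) has 5→1; 7 (Reacher) has 7→1.
A2: add {2} — 2 (Reacher) has 2→7.
A3: add {4} — 4 (Reacher) has 4→2.
A4 = A3; e.g. 3 (Blocker) can still go to 6. Fixed point.
Reacher's winning region = {1, 2, 4, 5, 7}.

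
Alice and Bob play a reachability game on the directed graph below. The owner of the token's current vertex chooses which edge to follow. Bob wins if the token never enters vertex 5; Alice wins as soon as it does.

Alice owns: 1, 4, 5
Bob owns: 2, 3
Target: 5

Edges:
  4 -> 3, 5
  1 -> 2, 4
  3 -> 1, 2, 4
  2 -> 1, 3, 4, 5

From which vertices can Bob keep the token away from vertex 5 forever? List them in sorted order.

A0 = {5}
A1: add {4} — 4 (Alice) has 4→5.
A2: add {1} — 1 (Alice) has 1→4.
A3 = A2; e.g. 2 (Bob) can still go to 3. Fixed point.
Alice's attractor = {1, 4, 5}; Bob avoids the target exactly from the complement.

2, 3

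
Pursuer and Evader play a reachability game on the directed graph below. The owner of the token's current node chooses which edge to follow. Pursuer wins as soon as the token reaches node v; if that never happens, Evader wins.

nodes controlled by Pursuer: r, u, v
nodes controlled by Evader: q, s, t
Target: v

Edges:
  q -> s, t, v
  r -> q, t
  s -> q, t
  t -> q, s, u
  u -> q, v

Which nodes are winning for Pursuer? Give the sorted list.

u, v

A0 = {v}
A1: add {u} — u (Pursuer) has u→v.
A2 = A1; e.g. q (Evader) can still go to s. Fixed point.
Pursuer's winning region = {u, v}.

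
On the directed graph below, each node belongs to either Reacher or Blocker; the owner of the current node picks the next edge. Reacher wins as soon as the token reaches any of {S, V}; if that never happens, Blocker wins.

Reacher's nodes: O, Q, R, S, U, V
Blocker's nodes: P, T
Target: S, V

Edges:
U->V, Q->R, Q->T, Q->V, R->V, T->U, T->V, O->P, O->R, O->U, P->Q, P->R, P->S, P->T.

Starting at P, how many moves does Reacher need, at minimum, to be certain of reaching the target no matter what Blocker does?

A0 = {S, V}
A1: add {Q, R, U} — Q (Reacher) has Q→V; R (Reacher) has R→V; U (Reacher) has U→V.
A2: add {O, T} — O (Reacher) has O→R; T (Blocker): all of {U, V} already in.
A3: add {P} — P (Blocker): all of {Q, R, S, T} already in.
A3 = all vertices. Fixed point.
P enters the attractor at level 3, so Reacher can force the target in 3 moves from there.

3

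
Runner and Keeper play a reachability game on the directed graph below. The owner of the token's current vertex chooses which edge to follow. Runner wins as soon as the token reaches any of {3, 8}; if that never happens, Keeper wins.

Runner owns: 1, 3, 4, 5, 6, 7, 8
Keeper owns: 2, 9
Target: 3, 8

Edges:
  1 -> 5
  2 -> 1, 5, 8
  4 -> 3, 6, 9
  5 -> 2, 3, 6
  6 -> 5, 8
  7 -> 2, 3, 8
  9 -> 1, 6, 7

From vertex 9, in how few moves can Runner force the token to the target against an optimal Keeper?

3

A0 = {3, 8}
A1: add {4, 5, 6, 7} — 4 (Runner) has 4→3; 5 (Runner) has 5→3; 6 (Runner) has 6→8; 7 (Runner) has 7→3.
A2: add {1} — 1 (Runner) has 1→5.
A3: add {2, 9} — 2 (Keeper): all of {1, 5, 8} already in; 9 (Keeper): all of {1, 6, 7} already in.
A3 = all vertices. Fixed point.
9 enters the attractor at level 3, so Runner can force the target in 3 moves from there.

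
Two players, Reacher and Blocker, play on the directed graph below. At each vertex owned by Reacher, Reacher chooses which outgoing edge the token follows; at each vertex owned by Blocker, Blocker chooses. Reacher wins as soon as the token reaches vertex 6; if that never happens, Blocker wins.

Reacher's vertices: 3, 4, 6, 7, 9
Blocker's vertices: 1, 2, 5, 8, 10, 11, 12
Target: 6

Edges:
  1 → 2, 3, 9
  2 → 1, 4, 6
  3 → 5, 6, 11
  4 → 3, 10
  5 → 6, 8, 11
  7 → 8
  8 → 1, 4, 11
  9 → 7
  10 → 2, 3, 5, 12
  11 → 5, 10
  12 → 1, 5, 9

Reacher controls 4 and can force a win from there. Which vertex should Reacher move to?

3

A0 = {6}
A1: add {3} — 3 (Reacher) has 3→6.
A2: add {4} — 4 (Reacher) has 4→3.
A3 = A2; e.g. 1 (Blocker) can still go to 2. Fixed point.
From 4, successor 3 is in the attractor (rank 1); the other successor 10 is not.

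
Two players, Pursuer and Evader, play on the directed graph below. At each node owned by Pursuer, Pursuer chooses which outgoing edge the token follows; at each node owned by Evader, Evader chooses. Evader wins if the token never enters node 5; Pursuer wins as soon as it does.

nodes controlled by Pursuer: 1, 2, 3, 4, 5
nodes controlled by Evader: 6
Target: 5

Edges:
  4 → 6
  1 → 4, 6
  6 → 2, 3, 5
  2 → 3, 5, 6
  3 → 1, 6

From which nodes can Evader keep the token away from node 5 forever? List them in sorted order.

A0 = {5}
A1: add {2} — 2 (Pursuer) has 2→5.
A2 = A1; e.g. 1 (Pursuer) has no edge into A1. Fixed point.
Pursuer's attractor = {2, 5}; Evader avoids the target exactly from the complement.

1, 3, 4, 6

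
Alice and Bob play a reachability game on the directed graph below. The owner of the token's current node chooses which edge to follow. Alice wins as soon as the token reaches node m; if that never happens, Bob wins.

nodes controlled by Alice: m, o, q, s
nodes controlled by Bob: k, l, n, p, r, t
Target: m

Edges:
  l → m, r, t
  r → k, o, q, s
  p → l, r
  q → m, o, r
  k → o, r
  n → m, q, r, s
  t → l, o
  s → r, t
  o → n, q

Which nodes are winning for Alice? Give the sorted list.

m, o, q

A0 = {m}
A1: add {q} — q (Alice) has q→m.
A2: add {o} — o (Alice) has o→q.
A3 = A2; e.g. k (Bob) can still go to r. Fixed point.
Alice's winning region = {m, o, q}.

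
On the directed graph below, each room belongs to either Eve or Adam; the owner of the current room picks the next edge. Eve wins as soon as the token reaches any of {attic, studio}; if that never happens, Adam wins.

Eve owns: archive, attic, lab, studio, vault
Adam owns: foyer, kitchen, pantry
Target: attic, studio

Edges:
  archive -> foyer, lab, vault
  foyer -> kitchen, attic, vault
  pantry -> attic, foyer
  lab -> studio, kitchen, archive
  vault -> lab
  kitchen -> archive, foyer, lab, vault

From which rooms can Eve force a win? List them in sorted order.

archive, attic, lab, studio, vault

A0 = {attic, studio}
A1: add {lab} — lab (Eve) has lab→studio.
A2: add {archive, vault} — archive (Eve) has archive→lab; vault (Eve) has vault→lab.
A3 = A2; e.g. kitchen (Adam) can still go to foyer. Fixed point.
Eve's winning region = {archive, attic, lab, studio, vault}.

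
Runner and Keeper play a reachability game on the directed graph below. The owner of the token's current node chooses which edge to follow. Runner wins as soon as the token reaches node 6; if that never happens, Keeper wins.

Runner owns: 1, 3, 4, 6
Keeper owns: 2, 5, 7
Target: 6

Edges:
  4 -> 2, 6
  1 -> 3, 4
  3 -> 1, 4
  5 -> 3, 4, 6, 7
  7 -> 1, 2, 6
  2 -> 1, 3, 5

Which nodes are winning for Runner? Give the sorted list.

1, 3, 4, 6

A0 = {6}
A1: add {4} — 4 (Runner) has 4→6.
A2: add {1, 3} — 1 (Runner) has 1→4; 3 (Runner) has 3→4.
A3 = A2; e.g. 2 (Keeper) can still go to 5. Fixed point.
Runner's winning region = {1, 3, 4, 6}.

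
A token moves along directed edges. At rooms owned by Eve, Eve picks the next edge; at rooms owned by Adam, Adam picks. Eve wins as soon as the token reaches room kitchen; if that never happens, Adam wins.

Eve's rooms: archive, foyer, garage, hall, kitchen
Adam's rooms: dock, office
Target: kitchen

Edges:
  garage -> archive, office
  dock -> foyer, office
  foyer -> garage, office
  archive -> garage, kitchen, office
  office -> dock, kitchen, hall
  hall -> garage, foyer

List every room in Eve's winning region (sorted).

archive, foyer, garage, hall, kitchen

A0 = {kitchen}
A1: add {archive} — archive (Eve) has archive→kitchen.
A2: add {garage} — garage (Eve) has garage→archive.
A3: add {foyer, hall} — foyer (Eve) has foyer→garage; hall (Eve) has hall→garage.
A4 = A3; e.g. dock (Adam) can still go to office. Fixed point.
Eve's winning region = {archive, foyer, garage, hall, kitchen}.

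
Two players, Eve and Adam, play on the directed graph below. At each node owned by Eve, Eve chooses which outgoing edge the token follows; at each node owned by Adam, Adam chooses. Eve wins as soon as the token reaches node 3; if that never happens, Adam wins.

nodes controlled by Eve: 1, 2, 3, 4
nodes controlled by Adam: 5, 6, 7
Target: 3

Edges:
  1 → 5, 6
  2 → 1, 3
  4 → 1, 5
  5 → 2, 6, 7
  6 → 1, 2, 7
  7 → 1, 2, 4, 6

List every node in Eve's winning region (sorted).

2, 3

A0 = {3}
A1: add {2} — 2 (Eve) has 2→3.
A2 = A1; e.g. 1 (Eve) has no edge into A1. Fixed point.
Eve's winning region = {2, 3}.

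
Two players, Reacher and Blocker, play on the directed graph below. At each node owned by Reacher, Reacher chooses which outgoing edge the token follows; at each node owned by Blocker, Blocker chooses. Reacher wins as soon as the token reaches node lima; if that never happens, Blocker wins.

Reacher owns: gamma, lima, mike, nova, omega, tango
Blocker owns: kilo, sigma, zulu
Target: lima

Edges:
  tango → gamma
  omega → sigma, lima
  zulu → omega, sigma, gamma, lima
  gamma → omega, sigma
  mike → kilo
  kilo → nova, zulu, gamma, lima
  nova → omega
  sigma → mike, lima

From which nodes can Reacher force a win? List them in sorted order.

gamma, lima, nova, omega, tango

A0 = {lima}
A1: add {omega} — omega (Reacher) has omega→lima.
A2: add {gamma, nova} — nova (Reacher) has nova→omega; gamma (Reacher) has gamma→omega.
A3: add {tango} — tango (Reacher) has tango→gamma.
A4 = A3; e.g. mike (Reacher) has no edge into A3. Fixed point.
Reacher's winning region = {gamma, lima, nova, omega, tango}.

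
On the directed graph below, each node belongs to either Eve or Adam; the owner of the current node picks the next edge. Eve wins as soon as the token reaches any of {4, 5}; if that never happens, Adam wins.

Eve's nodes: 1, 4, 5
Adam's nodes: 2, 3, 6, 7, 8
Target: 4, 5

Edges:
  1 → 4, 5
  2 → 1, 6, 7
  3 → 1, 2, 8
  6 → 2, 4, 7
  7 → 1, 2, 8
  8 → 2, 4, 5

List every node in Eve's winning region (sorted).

A0 = {4, 5}
A1: add {1} — 1 (Eve) has 1→4.
A2 = A1; e.g. 2 (Adam) can still go to 6. Fixed point.
Eve's winning region = {1, 4, 5}.

1, 4, 5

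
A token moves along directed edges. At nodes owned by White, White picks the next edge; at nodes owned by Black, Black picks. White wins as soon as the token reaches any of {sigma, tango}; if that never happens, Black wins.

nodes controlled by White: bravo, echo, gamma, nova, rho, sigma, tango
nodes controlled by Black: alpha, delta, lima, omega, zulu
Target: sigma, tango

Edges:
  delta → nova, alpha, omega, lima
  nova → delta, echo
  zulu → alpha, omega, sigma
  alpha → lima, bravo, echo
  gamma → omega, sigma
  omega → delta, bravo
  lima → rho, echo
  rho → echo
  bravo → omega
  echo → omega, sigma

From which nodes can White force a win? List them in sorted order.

A0 = {sigma, tango}
A1: add {echo, gamma} — gamma (White) has gamma→sigma; echo (White) has echo→sigma.
A2: add {nova, rho} — nova (White) has nova→echo; rho (White) has rho→echo.
A3: add {lima} — lima (Black): all of {rho, echo} already in.
A4 = A3; e.g. delta (Black) can still go to alpha. Fixed point.
White's winning region = {echo, gamma, lima, nova, rho, sigma, tango}.

echo, gamma, lima, nova, rho, sigma, tango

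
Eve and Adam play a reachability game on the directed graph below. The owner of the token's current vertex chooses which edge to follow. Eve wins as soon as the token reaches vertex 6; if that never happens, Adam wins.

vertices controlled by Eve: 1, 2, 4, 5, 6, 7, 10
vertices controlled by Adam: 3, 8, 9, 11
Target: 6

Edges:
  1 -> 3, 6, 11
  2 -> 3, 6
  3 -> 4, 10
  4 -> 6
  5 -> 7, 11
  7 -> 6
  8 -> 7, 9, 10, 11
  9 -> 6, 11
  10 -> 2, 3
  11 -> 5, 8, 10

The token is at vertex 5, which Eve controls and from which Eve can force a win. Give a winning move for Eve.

A0 = {6}
A1: add {1, 2, 4, 7} — 1 (Eve) has 1→6; 2 (Eve) has 2→6; 4 (Eve) has 4→6; 7 (Eve) has 7→6.
A2: add {5, 10} — 5 (Eve) has 5→7; 10 (Eve) has 10→2.
A3: add {3} — 3 (Adam): all of {4, 10} already in.
A4 = A3; e.g. 8 (Adam) can still go to 9. Fixed point.
From 5, successor 7 is in the attractor (rank 1); the other successor 11 is not.

7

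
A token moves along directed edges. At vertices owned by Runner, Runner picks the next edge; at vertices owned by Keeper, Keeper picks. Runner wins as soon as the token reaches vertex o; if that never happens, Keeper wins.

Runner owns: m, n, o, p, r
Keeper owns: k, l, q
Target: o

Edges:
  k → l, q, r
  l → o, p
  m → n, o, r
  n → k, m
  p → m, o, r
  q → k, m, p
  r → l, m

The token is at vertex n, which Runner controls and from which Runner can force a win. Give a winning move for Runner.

A0 = {o}
A1: add {m, p} — m (Runner) has m→o; p (Runner) has p→o.
A2: add {l, n, r} — l (Keeper): all of {o, p} already in; n (Runner) has n→m; r (Runner) has r→m.
A3 = A2; e.g. k (Keeper) can still go to q. Fixed point.
From n, successor m is in the attractor (rank 1); the other successor k is not.

m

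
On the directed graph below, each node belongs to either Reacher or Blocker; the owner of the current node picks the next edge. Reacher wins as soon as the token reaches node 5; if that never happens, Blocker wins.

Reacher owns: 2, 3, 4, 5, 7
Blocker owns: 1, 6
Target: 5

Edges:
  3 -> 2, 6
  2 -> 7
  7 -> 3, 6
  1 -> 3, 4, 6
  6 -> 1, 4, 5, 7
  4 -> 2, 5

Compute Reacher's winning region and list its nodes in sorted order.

4, 5

A0 = {5}
A1: add {4} — 4 (Reacher) has 4→5.
A2 = A1; e.g. 1 (Blocker) can still go to 3. Fixed point.
Reacher's winning region = {4, 5}.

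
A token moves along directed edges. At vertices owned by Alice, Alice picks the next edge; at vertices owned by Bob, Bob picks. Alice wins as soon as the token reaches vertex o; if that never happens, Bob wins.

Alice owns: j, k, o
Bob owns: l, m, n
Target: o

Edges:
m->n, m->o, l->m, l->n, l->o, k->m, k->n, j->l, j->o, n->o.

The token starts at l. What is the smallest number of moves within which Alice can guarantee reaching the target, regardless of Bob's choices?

3

A0 = {o}
A1: add {j, n} — j (Alice) has j→o; n (Bob): all of {o} already in.
A2: add {k, m} — k (Alice) has k→n; m (Bob): all of {n, o} already in.
A3: add {l} — l (Bob): all of {m, n, o} already in.
A3 = all vertices. Fixed point.
l enters the attractor at level 3, so Alice can force the target in 3 moves from there.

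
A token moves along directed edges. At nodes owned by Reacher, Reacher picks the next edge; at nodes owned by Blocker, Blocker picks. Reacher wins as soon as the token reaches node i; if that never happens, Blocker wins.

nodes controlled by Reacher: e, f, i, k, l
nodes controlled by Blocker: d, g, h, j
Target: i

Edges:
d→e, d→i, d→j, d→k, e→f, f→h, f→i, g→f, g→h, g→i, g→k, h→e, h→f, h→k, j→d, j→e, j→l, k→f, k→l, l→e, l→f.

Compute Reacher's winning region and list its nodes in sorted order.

e, f, g, h, i, k, l

A0 = {i}
A1: add {f} — f (Reacher) has f→i.
A2: add {e, k, l} — e (Reacher) has e→f; k (Reacher) has k→f; l (Reacher) has l→f.
A3: add {h} — h (Blocker): all of {e, f, k} already in.
A4: add {g} — g (Blocker): all of {f, h, i, k} already in.
A5 = A4; e.g. d (Blocker) can still go to j. Fixed point.
Reacher's winning region = {e, f, g, h, i, k, l}.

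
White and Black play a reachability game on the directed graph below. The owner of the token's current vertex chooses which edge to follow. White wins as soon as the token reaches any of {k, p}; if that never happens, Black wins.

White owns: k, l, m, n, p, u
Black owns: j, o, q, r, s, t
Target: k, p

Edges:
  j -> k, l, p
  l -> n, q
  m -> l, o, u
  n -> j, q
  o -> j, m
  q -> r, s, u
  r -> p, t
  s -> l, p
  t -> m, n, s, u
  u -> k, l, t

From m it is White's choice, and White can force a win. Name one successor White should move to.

A0 = {k, p}
A1: add {u} — u (White) has u→k.
A2: add {m} — m (White) has m→u.
A3 = A2; e.g. j (Black) can still go to l. Fixed point.
From m, successor u is in the attractor (rank 1); the other successors l, o are not.

u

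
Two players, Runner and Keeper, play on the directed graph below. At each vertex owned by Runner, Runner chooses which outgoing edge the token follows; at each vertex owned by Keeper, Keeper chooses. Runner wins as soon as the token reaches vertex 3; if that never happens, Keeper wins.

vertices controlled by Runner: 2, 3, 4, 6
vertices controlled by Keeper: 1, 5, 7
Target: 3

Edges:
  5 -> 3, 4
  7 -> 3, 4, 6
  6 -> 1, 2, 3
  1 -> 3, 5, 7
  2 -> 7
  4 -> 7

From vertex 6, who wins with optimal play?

Runner

A0 = {3}
A1: add {6} — 6 (Runner) has 6→3.
A2 = A1; e.g. 1 (Keeper) can still go to 5. Fixed point.
6 ∈ A1, so Runner can force the target.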